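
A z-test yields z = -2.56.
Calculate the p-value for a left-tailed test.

For z = -2.56:
p = P(Z < -2.56) = Φ(-2.56) = 0.0052

Answer: p-value ≈ 0.0052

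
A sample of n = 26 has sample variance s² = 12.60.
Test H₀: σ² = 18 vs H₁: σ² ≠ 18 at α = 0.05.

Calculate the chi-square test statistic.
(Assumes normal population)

df = n - 1 = 25
χ² = (n-1)s²/σ₀² = 25×12.60/18 = 17.5000
Critical values: χ²_{0.975,25} = 13.120, χ²_{0.025,25} = 40.646
Rejection region: χ² < 13.120 or χ² > 40.646
Decision: fail to reject H₀

Answer: χ² = 17.5000, fail to reject H₀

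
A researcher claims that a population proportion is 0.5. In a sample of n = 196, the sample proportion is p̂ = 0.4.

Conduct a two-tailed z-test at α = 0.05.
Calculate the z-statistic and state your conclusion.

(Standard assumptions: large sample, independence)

H₀: p = 0.5, H₁: p ≠ 0.5
Standard error: SE = √(p₀(1-p₀)/n) = √(0.5×0.5/196) = 0.035714
z-statistic: z = (p̂ - p₀)/SE = (0.4 - 0.5)/0.035714 = -2.8000
Critical value: z_0.025 = ±1.960
p-value = 0.0051
Decision: reject H₀ at α = 0.05

Answer: z = -2.8000, reject H₀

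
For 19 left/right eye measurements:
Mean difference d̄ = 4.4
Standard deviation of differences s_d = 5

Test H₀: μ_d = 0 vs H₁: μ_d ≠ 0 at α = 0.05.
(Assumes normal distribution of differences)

Answer: t = 3.8358, reject H₀

Derivation:
df = n - 1 = 18
SE = s_d/√n = 5/√19 = 1.1471
t = d̄/SE = 4.4/1.1471 = 3.8358
Critical value: t_{0.025,18} = ±2.101
p-value ≈ 0.0012
Decision: reject H₀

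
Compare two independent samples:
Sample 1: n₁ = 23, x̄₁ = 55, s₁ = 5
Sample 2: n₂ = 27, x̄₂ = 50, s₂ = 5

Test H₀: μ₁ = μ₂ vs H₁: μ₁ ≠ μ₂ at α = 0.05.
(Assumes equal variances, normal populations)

Pooled variance: s²_p = [22×5² + 26×5²]/(48) = 25.0000
s_p = 5.0000
SE = s_p×√(1/n₁ + 1/n₂) = 5.0000×√(1/23 + 1/27) = 1.4188
t = (x̄₁ - x̄₂)/SE = (55 - 50)/1.4188 = 3.5241
df = 48, t-critical = ±2.011
Decision: reject H₀

Answer: t = 3.5241, reject H₀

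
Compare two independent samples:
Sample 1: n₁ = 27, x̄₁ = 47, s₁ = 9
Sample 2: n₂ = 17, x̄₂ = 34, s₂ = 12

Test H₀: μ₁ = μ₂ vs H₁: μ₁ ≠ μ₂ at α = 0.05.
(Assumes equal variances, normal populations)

Pooled variance: s²_p = [26×9² + 16×12²]/(42) = 105.0000
s_p = 10.2470
SE = s_p×√(1/n₁ + 1/n₂) = 10.2470×√(1/27 + 1/17) = 3.1726
t = (x̄₁ - x̄₂)/SE = (47 - 34)/3.1726 = 4.0976
df = 42, t-critical = ±2.018
Decision: reject H₀

Answer: t = 4.0976, reject H₀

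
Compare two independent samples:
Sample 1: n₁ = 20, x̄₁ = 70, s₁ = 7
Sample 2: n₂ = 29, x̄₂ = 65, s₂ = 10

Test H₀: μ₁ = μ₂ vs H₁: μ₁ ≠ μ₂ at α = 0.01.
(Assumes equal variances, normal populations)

Answer: t = 1.9307, fail to reject H₀

Derivation:
Pooled variance: s²_p = [19×7² + 28×10²]/(47) = 79.3830
s_p = 8.9097
SE = s_p×√(1/n₁ + 1/n₂) = 8.9097×√(1/20 + 1/29) = 2.5897
t = (x̄₁ - x̄₂)/SE = (70 - 65)/2.5897 = 1.9307
df = 47, t-critical = ±2.685
Decision: fail to reject H₀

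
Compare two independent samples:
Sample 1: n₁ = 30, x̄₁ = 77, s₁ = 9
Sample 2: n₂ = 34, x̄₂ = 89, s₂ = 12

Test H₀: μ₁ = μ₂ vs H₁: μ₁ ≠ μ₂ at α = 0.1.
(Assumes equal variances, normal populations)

Pooled variance: s²_p = [29×9² + 33×12²]/(62) = 114.5323
s_p = 10.7020
SE = s_p×√(1/n₁ + 1/n₂) = 10.7020×√(1/30 + 1/34) = 2.6807
t = (x̄₁ - x̄₂)/SE = (77 - 89)/2.6807 = -4.4764
df = 62, t-critical = ±1.670
Decision: reject H₀

Answer: t = -4.4764, reject H₀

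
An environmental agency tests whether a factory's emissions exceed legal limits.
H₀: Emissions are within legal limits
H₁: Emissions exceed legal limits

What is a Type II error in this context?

Answer: Failing to cite a factory whose emissions actually exceed the limit

Derivation:
Type I error (α): Rejecting H₀ when H₀ is true
Type II error (β): Failing to reject H₀ when H₁ is true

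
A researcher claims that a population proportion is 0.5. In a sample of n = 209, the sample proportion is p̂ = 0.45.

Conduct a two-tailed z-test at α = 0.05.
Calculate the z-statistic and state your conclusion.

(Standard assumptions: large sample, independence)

H₀: p = 0.5, H₁: p ≠ 0.5
Standard error: SE = √(p₀(1-p₀)/n) = √(0.5×0.5/209) = 0.034586
z-statistic: z = (p̂ - p₀)/SE = (0.45 - 0.5)/0.034586 = -1.4457
Critical value: z_0.025 = ±1.960
p-value = 0.1483
Decision: fail to reject H₀ at α = 0.05

Answer: z = -1.4457, fail to reject H₀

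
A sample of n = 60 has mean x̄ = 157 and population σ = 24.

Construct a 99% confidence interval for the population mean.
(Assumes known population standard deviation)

Confidence level: 99%, α = 0.01
z_0.005 = 2.576
SE = σ/√n = 24/√60 = 3.0984
Margin of error = 2.576 × 3.0984 = 7.9815
CI: x̄ ± margin = 157 ± 7.9815
CI: (149.0185, 164.9815)

Answer: (149.0185, 164.9815)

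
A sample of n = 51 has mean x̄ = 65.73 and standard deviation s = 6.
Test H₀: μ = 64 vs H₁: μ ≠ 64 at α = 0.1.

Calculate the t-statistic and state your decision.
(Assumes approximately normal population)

Answer: t = 2.0590, reject H₀

Derivation:
df = n - 1 = 50
SE = s/√n = 6/√51 = 0.8402
t = (x̄ - μ₀)/SE = (65.73 - 64)/0.8402 = 2.0590
Critical value: t_{0.05,50} = ±1.676
p-value ≈ 0.0447
Decision: reject H₀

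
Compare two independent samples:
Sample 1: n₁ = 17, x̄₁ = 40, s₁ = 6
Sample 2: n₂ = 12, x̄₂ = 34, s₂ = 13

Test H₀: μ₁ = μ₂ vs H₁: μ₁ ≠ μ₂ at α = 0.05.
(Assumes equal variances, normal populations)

Pooled variance: s²_p = [16×6² + 11×13²]/(27) = 90.1852
s_p = 9.4966
SE = s_p×√(1/n₁ + 1/n₂) = 9.4966×√(1/17 + 1/12) = 3.5806
t = (x̄₁ - x̄₂)/SE = (40 - 34)/3.5806 = 1.6757
df = 27, t-critical = ±2.052
Decision: fail to reject H₀

Answer: t = 1.6757, fail to reject H₀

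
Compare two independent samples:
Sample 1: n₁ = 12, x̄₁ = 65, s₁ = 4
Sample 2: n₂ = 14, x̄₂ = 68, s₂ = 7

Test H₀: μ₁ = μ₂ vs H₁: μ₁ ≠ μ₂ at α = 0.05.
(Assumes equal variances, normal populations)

Pooled variance: s²_p = [11×4² + 13×7²]/(24) = 33.8750
s_p = 5.8202
SE = s_p×√(1/n₁ + 1/n₂) = 5.8202×√(1/12 + 1/14) = 2.2897
t = (x̄₁ - x̄₂)/SE = (65 - 68)/2.2897 = -1.3102
df = 24, t-critical = ±2.064
Decision: fail to reject H₀

Answer: t = -1.3102, fail to reject H₀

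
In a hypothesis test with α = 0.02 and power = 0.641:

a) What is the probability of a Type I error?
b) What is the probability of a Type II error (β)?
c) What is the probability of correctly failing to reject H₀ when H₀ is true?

Answer: a) 0.02, b) 0.359, c) 0.98

Derivation:
a) Type I error probability = α = 0.02
b) Power = P(reject H₀ | H₁ true) = 1 - β = 0.641, so Type II error probability = β = 1 - Power = 0.359
c) P(fail to reject H₀ | H₀ true) = 1 - α = 0.98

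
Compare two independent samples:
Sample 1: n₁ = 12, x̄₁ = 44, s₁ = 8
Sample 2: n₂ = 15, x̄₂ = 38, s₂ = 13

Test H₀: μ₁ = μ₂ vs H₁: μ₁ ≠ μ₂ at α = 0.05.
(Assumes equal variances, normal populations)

Pooled variance: s²_p = [11×8² + 14×13²]/(25) = 122.8000
s_p = 11.0815
SE = s_p×√(1/n₁ + 1/n₂) = 11.0815×√(1/12 + 1/15) = 4.2918
t = (x̄₁ - x̄₂)/SE = (44 - 38)/4.2918 = 1.3980
df = 25, t-critical = ±2.060
Decision: fail to reject H₀

Answer: t = 1.3980, fail to reject H₀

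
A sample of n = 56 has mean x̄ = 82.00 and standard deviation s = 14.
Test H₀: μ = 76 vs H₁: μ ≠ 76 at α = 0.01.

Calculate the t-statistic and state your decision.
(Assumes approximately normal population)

df = n - 1 = 55
SE = s/√n = 14/√56 = 1.8708
t = (x̄ - μ₀)/SE = (82.00 - 76)/1.8708 = 3.2072
Critical value: t_{0.005,55} = ±2.668
p-value ≈ 0.0022
Decision: reject H₀

Answer: t = 3.2072, reject H₀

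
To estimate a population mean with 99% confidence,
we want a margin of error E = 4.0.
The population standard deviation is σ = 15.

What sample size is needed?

z_0.005 = 2.576
n = (z×σ/E)² = (2.576×15/4.0)²
n = 93.3156
Round up: n = 94

Answer: n = 94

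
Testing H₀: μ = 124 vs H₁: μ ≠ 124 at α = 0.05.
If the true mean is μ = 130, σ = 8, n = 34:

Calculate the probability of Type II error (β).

SE = σ/√n = 8/√34 = 1.3720
Critical values: μ₀ ± z_0.025×SE = 124 ± 1.960×1.3720
Acceptance region: (121.3109, 126.6891)
Under H₁ (μ = 130): z_high = (126.6891 - 130)/1.3720 = -2.4132, z_low = (121.3109 - 130)/1.3720 = -6.3332
β = P(not reject | H₁) = Φ(-2.4132) - Φ(-6.3332) ≈ 0.0079

Answer: β ≈ 0.0079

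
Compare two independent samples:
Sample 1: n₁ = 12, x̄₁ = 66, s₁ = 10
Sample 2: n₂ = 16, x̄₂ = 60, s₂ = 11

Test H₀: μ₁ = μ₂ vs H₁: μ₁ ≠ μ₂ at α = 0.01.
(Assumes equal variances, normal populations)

Pooled variance: s²_p = [11×10² + 15×11²]/(26) = 112.1154
s_p = 10.5885
SE = s_p×√(1/n₁ + 1/n₂) = 10.5885×√(1/12 + 1/16) = 4.0436
t = (x̄₁ - x̄₂)/SE = (66 - 60)/4.0436 = 1.4838
df = 26, t-critical = ±2.779
Decision: fail to reject H₀

Answer: t = 1.4838, fail to reject H₀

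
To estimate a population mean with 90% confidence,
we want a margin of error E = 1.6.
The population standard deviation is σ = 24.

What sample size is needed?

z_0.05 = 1.645
n = (z×σ/E)² = (1.645×24/1.6)²
n = 608.8556
Round up: n = 609

Answer: n = 609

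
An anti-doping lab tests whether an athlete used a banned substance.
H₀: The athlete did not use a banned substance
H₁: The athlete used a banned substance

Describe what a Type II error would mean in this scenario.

Type I error (α): Rejecting H₀ when H₀ is true
Type II error (β): Failing to reject H₀ when H₁ is true

Answer: Failing to detect doping in an athlete who used a banned substance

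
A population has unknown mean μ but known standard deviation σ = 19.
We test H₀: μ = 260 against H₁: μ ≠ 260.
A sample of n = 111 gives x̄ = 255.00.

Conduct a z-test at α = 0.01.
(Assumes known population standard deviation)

Standard error: SE = σ/√n = 19/√111 = 1.8034
z-statistic: z = (x̄ - μ₀)/SE = (255.00 - 260)/1.8034 = -2.7725
Critical value: ±2.576
p-value = 0.0056
Decision: reject H₀

Answer: z = -2.7725, reject H₀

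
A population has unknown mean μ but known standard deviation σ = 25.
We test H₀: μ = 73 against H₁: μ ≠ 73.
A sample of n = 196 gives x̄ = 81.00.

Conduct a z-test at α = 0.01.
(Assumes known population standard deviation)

Standard error: SE = σ/√n = 25/√196 = 1.7857
z-statistic: z = (x̄ - μ₀)/SE = (81.00 - 73)/1.7857 = 4.4800
Critical value: ±2.576
p-value < 0.0001
Decision: reject H₀

Answer: z = 4.4800, reject H₀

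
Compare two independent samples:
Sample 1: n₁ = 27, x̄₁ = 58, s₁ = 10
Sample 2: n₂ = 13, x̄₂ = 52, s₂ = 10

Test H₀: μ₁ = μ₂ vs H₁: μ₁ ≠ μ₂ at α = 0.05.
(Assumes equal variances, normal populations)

Pooled variance: s²_p = [26×10² + 12×10²]/(38) = 100.0000
s_p = 10.0000
SE = s_p×√(1/n₁ + 1/n₂) = 10.0000×√(1/27 + 1/13) = 3.3758
t = (x̄₁ - x̄₂)/SE = (58 - 52)/3.3758 = 1.7774
df = 38, t-critical = ±2.024
Decision: fail to reject H₀

Answer: t = 1.7774, fail to reject H₀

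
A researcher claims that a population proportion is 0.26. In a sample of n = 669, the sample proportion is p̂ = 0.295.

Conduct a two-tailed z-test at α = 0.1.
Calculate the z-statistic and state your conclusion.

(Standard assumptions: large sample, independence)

H₀: p = 0.26, H₁: p ≠ 0.26
Standard error: SE = √(p₀(1-p₀)/n) = √(0.26×0.74/669) = 0.016959
z-statistic: z = (p̂ - p₀)/SE = (0.295 - 0.26)/0.016959 = 2.0638
Critical value: z_0.05 = ±1.645
p-value = 0.0390
Decision: reject H₀ at α = 0.1

Answer: z = 2.0638, reject H₀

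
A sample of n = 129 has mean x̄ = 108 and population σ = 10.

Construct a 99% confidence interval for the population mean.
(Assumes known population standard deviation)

Confidence level: 99%, α = 0.01
z_0.005 = 2.576
SE = σ/√n = 10/√129 = 0.8805
Margin of error = 2.576 × 0.8805 = 2.2682
CI: x̄ ± margin = 108 ± 2.2682
CI: (105.7318, 110.2682)

Answer: (105.7318, 110.2682)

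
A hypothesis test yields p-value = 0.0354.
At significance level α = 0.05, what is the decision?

Compare p-value to α:
0.0354 < 0.05
Decision: reject H₀

Answer: reject H₀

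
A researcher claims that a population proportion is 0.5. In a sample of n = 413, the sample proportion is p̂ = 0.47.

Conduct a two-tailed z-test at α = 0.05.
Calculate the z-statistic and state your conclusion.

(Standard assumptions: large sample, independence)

H₀: p = 0.5, H₁: p ≠ 0.5
Standard error: SE = √(p₀(1-p₀)/n) = √(0.5×0.5/413) = 0.024603
z-statistic: z = (p̂ - p₀)/SE = (0.47 - 0.5)/0.024603 = -1.2194
Critical value: z_0.025 = ±1.960
p-value = 0.2227
Decision: fail to reject H₀ at α = 0.05

Answer: z = -1.2194, fail to reject H₀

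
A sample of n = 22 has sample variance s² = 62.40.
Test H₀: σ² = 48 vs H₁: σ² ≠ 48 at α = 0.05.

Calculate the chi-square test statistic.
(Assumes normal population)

df = n - 1 = 21
χ² = (n-1)s²/σ₀² = 21×62.40/48 = 27.3000
Critical values: χ²_{0.975,21} = 10.283, χ²_{0.025,21} = 35.479
Rejection region: χ² < 10.283 or χ² > 35.479
Decision: fail to reject H₀

Answer: χ² = 27.3000, fail to reject H₀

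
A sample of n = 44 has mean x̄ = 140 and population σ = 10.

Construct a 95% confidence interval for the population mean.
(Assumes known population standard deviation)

Confidence level: 95%, α = 0.05
z_0.025 = 1.960
SE = σ/√n = 10/√44 = 1.5076
Margin of error = 1.960 × 1.5076 = 2.9549
CI: x̄ ± margin = 140 ± 2.9549
CI: (137.0451, 142.9549)

Answer: (137.0451, 142.9549)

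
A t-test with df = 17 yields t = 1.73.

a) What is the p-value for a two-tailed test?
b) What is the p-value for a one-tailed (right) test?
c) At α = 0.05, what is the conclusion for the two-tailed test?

Answer: a) 0.1017, b) 0.0509, c) fail to reject H₀

Derivation:
Using t-distribution with df = 17:
a) Two-tailed: p = 2×P(T > 1.73) = 0.1017
b) One-tailed: p = P(T > 1.73) = 0.0509
c) 0.1017 ≥ 0.05, fail to reject H₀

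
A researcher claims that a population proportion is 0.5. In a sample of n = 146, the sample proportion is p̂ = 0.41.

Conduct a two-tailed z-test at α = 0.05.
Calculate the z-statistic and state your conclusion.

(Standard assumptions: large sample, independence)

Answer: z = -2.1750, reject H₀

Derivation:
H₀: p = 0.5, H₁: p ≠ 0.5
Standard error: SE = √(p₀(1-p₀)/n) = √(0.5×0.5/146) = 0.041380
z-statistic: z = (p̂ - p₀)/SE = (0.41 - 0.5)/0.041380 = -2.1750
Critical value: z_0.025 = ±1.960
p-value = 0.0296
Decision: reject H₀ at α = 0.05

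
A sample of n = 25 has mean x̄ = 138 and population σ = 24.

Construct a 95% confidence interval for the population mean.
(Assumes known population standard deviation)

Answer: (128.5920, 147.4080)

Derivation:
Confidence level: 95%, α = 0.05
z_0.025 = 1.960
SE = σ/√n = 24/√25 = 4.8000
Margin of error = 1.960 × 4.8000 = 9.4080
CI: x̄ ± margin = 138 ± 9.4080
CI: (128.5920, 147.4080)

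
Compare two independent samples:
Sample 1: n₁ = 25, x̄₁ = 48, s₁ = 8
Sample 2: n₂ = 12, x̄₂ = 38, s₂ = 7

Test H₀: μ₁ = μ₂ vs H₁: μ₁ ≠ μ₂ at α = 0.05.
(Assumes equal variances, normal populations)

Answer: t = 3.6982, reject H₀

Derivation:
Pooled variance: s²_p = [24×8² + 11×7²]/(35) = 59.2857
s_p = 7.6997
SE = s_p×√(1/n₁ + 1/n₂) = 7.6997×√(1/25 + 1/12) = 2.7040
t = (x̄₁ - x̄₂)/SE = (48 - 38)/2.7040 = 3.6982
df = 35, t-critical = ±2.030
Decision: reject H₀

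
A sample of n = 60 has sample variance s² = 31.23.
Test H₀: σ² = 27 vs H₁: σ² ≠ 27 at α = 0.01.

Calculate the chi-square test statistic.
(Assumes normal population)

df = n - 1 = 59
χ² = (n-1)s²/σ₀² = 59×31.23/27 = 68.2433
Critical values: χ²_{0.995,59} = 34.770, χ²_{0.005,59} = 90.715
Rejection region: χ² < 34.770 or χ² > 90.715
Decision: fail to reject H₀

Answer: χ² = 68.2433, fail to reject H₀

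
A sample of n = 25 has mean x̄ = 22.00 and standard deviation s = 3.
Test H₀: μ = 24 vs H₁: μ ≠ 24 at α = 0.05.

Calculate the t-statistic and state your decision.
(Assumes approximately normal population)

Answer: t = -3.3333, reject H₀

Derivation:
df = n - 1 = 24
SE = s/√n = 3/√25 = 0.6000
t = (x̄ - μ₀)/SE = (22.00 - 24)/0.6000 = -3.3333
Critical value: t_{0.025,24} = ±2.064
p-value ≈ 0.0028
Decision: reject H₀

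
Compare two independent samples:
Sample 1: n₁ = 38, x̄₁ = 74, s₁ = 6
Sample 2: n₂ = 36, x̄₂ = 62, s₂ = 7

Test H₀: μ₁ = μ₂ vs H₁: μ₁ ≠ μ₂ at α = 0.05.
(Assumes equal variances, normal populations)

Answer: t = 7.9313, reject H₀

Derivation:
Pooled variance: s²_p = [37×6² + 35×7²]/(72) = 42.3194
s_p = 6.5053
SE = s_p×√(1/n₁ + 1/n₂) = 6.5053×√(1/38 + 1/36) = 1.5130
t = (x̄₁ - x̄₂)/SE = (74 - 62)/1.5130 = 7.9313
df = 72, t-critical = ±1.993
Decision: reject H₀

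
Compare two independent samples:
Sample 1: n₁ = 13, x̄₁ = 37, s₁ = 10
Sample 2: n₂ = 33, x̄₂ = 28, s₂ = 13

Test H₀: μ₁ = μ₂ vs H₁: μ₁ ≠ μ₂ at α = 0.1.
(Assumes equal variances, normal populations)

Pooled variance: s²_p = [12×10² + 32×13²]/(44) = 150.1818
s_p = 12.2549
SE = s_p×√(1/n₁ + 1/n₂) = 12.2549×√(1/13 + 1/33) = 4.0129
t = (x̄₁ - x̄₂)/SE = (37 - 28)/4.0129 = 2.2428
df = 44, t-critical = ±1.680
Decision: reject H₀

Answer: t = 2.2428, reject H₀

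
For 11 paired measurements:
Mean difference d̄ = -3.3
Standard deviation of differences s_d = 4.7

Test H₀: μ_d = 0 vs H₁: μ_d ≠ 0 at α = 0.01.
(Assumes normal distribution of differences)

Answer: t = -2.3287, fail to reject H₀

Derivation:
df = n - 1 = 10
SE = s_d/√n = 4.7/√11 = 1.4171
t = d̄/SE = -3.3/1.4171 = -2.3287
Critical value: t_{0.005,10} = ±3.169
p-value ≈ 0.0421
Decision: fail to reject H₀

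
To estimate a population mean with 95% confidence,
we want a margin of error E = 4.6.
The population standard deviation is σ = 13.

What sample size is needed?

z_0.025 = 1.960
n = (z×σ/E)² = (1.960×13/4.6)²
n = 30.6820
Round up: n = 31

Answer: n = 31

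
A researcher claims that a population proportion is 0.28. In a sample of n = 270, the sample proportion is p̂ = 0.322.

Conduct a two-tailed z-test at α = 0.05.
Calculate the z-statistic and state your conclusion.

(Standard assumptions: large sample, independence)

H₀: p = 0.28, H₁: p ≠ 0.28
Standard error: SE = √(p₀(1-p₀)/n) = √(0.28×0.72/270) = 0.027325
z-statistic: z = (p̂ - p₀)/SE = (0.322 - 0.28)/0.027325 = 1.5371
Critical value: z_0.025 = ±1.960
p-value = 0.1243
Decision: fail to reject H₀ at α = 0.05

Answer: z = 1.5371, fail to reject H₀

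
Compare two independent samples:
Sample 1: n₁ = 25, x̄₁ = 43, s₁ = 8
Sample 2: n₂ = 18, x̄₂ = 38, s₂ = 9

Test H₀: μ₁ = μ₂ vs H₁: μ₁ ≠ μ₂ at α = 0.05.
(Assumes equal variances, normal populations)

Pooled variance: s²_p = [24×8² + 17×9²]/(41) = 71.0488
s_p = 8.4290
SE = s_p×√(1/n₁ + 1/n₂) = 8.4290×√(1/25 + 1/18) = 2.6056
t = (x̄₁ - x̄₂)/SE = (43 - 38)/2.6056 = 1.9189
df = 41, t-critical = ±2.020
Decision: fail to reject H₀

Answer: t = 1.9189, fail to reject H₀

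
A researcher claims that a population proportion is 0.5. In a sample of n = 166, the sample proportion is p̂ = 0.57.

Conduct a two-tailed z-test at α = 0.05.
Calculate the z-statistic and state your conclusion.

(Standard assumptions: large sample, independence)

Answer: z = 1.8038, fail to reject H₀

Derivation:
H₀: p = 0.5, H₁: p ≠ 0.5
Standard error: SE = √(p₀(1-p₀)/n) = √(0.5×0.5/166) = 0.038808
z-statistic: z = (p̂ - p₀)/SE = (0.57 - 0.5)/0.038808 = 1.8038
Critical value: z_0.025 = ±1.960
p-value = 0.0713
Decision: fail to reject H₀ at α = 0.05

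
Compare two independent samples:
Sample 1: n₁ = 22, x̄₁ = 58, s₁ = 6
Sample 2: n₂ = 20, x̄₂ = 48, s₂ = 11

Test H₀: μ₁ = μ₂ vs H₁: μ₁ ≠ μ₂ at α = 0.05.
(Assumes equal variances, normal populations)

Pooled variance: s²_p = [21×6² + 19×11²]/(40) = 76.3750
s_p = 8.7393
SE = s_p×√(1/n₁ + 1/n₂) = 8.7393×√(1/22 + 1/20) = 2.7001
t = (x̄₁ - x̄₂)/SE = (58 - 48)/2.7001 = 3.7036
df = 40, t-critical = ±2.021
Decision: reject H₀

Answer: t = 3.7036, reject H₀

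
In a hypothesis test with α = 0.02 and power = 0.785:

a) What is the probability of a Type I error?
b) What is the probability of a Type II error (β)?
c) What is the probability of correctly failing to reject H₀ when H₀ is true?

a) Type I error probability = α = 0.02
b) Power = P(reject H₀ | H₁ true) = 1 - β = 0.785, so Type II error probability = β = 1 - Power = 0.215
c) P(fail to reject H₀ | H₀ true) = 1 - α = 0.98

Answer: a) 0.02, b) 0.215, c) 0.98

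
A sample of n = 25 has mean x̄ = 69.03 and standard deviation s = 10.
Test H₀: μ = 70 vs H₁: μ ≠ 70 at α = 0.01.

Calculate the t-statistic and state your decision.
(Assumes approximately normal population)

df = n - 1 = 24
SE = s/√n = 10/√25 = 2.0000
t = (x̄ - μ₀)/SE = (69.03 - 70)/2.0000 = -0.4850
Critical value: t_{0.005,24} = ±2.797
p-value ≈ 0.6321
Decision: fail to reject H₀

Answer: t = -0.4850, fail to reject H₀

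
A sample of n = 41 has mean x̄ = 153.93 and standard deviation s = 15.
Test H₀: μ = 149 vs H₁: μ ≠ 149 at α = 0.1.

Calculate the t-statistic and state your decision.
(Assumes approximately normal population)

df = n - 1 = 40
SE = s/√n = 15/√41 = 2.3426
t = (x̄ - μ₀)/SE = (153.93 - 149)/2.3426 = 2.1045
Critical value: t_{0.05,40} = ±1.684
p-value ≈ 0.0417
Decision: reject H₀

Answer: t = 2.1045, reject H₀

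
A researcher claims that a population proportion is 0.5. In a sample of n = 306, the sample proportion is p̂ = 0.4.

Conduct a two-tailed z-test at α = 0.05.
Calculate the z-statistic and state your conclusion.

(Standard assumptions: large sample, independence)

Answer: z = -3.4986, reject H₀

Derivation:
H₀: p = 0.5, H₁: p ≠ 0.5
Standard error: SE = √(p₀(1-p₀)/n) = √(0.5×0.5/306) = 0.028583
z-statistic: z = (p̂ - p₀)/SE = (0.4 - 0.5)/0.028583 = -3.4986
Critical value: z_0.025 = ±1.960
p-value = 0.0005
Decision: reject H₀ at α = 0.05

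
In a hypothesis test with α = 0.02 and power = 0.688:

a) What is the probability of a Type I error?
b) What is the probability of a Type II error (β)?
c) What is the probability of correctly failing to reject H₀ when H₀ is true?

Answer: a) 0.02, b) 0.312, c) 0.98

Derivation:
a) Type I error probability = α = 0.02
b) Power = P(reject H₀ | H₁ true) = 1 - β = 0.688, so Type II error probability = β = 1 - Power = 0.312
c) P(fail to reject H₀ | H₀ true) = 1 - α = 0.98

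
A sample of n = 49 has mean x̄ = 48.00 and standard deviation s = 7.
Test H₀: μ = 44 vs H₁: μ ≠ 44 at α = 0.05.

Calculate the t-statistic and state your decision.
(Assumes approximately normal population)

Answer: t = 4.0000, reject H₀

Derivation:
df = n - 1 = 48
SE = s/√n = 7/√49 = 1.0000
t = (x̄ - μ₀)/SE = (48.00 - 44)/1.0000 = 4.0000
Critical value: t_{0.025,48} = ±2.011
p-value ≈ 0.0002
Decision: reject H₀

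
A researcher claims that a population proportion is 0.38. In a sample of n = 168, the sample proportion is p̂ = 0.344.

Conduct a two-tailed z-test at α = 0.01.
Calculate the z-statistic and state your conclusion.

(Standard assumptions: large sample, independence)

Answer: z = -0.9613, fail to reject H₀

Derivation:
H₀: p = 0.38, H₁: p ≠ 0.38
Standard error: SE = √(p₀(1-p₀)/n) = √(0.38×0.62/168) = 0.037448
z-statistic: z = (p̂ - p₀)/SE = (0.344 - 0.38)/0.037448 = -0.9613
Critical value: z_0.005 = ±2.576
p-value = 0.3364
Decision: fail to reject H₀ at α = 0.01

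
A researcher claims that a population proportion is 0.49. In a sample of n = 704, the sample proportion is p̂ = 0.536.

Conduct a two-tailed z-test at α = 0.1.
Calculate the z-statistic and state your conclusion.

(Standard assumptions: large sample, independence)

H₀: p = 0.49, H₁: p ≠ 0.49
Standard error: SE = √(p₀(1-p₀)/n) = √(0.49×0.51/704) = 0.018841
z-statistic: z = (p̂ - p₀)/SE = (0.536 - 0.49)/0.018841 = 2.4415
Critical value: z_0.05 = ±1.645
p-value = 0.0146
Decision: reject H₀ at α = 0.1

Answer: z = 2.4415, reject H₀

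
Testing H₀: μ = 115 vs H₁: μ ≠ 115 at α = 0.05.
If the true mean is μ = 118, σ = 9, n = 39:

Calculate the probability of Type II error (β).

Answer: β ≈ 0.4516

Derivation:
SE = σ/√n = 9/√39 = 1.4412
Critical values: μ₀ ± z_0.025×SE = 115 ± 1.960×1.4412
Acceptance region: (112.1752, 117.8248)
Under H₁ (μ = 118): z_high = (117.8248 - 118)/1.4412 = -0.1216, z_low = (112.1752 - 118)/1.4412 = -4.0416
β = P(not reject | H₁) = Φ(-0.1216) - Φ(-4.0416) ≈ 0.4516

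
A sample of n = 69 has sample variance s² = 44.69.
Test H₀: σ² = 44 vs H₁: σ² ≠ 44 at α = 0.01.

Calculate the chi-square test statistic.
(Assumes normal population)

df = n - 1 = 68
χ² = (n-1)s²/σ₀² = 68×44.69/44 = 69.0664
Critical values: χ²_{0.995,68} = 41.713, χ²_{0.005,68} = 101.776
Rejection region: χ² < 41.713 or χ² > 101.776
Decision: fail to reject H₀

Answer: χ² = 69.0664, fail to reject H₀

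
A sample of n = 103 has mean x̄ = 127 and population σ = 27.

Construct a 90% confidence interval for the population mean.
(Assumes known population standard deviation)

Confidence level: 90%, α = 0.1
z_0.05 = 1.645
SE = σ/√n = 27/√103 = 2.6604
Margin of error = 1.645 × 2.6604 = 4.3764
CI: x̄ ± margin = 127 ± 4.3764
CI: (122.6236, 131.3764)

Answer: (122.6236, 131.3764)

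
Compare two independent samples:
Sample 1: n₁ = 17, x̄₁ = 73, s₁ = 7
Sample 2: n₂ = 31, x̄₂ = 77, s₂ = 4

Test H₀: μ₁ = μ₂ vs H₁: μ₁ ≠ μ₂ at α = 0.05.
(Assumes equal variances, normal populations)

Pooled variance: s²_p = [16×7² + 30×4²]/(46) = 27.4783
s_p = 5.2420
SE = s_p×√(1/n₁ + 1/n₂) = 5.2420×√(1/17 + 1/31) = 1.5820
t = (x̄₁ - x̄₂)/SE = (73 - 77)/1.5820 = -2.5284
df = 46, t-critical = ±2.013
Decision: reject H₀

Answer: t = -2.5284, reject H₀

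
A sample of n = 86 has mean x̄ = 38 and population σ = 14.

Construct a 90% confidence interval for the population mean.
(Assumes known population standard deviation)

Answer: (35.5165, 40.4835)

Derivation:
Confidence level: 90%, α = 0.1
z_0.05 = 1.645
SE = σ/√n = 14/√86 = 1.5097
Margin of error = 1.645 × 1.5097 = 2.4835
CI: x̄ ± margin = 38 ± 2.4835
CI: (35.5165, 40.4835)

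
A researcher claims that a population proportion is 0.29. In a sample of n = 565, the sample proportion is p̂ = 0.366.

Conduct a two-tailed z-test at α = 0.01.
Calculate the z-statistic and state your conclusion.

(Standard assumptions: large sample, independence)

H₀: p = 0.29, H₁: p ≠ 0.29
Standard error: SE = √(p₀(1-p₀)/n) = √(0.29×0.71/565) = 0.019090
z-statistic: z = (p̂ - p₀)/SE = (0.366 - 0.29)/0.019090 = 3.9811
Critical value: z_0.005 = ±2.576
p-value = 0.0001
Decision: reject H₀ at α = 0.01

Answer: z = 3.9811, reject H₀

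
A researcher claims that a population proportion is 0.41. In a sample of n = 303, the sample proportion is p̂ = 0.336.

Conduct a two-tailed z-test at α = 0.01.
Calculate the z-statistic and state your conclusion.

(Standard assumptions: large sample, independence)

H₀: p = 0.41, H₁: p ≠ 0.41
Standard error: SE = √(p₀(1-p₀)/n) = √(0.41×0.59/303) = 0.028255
z-statistic: z = (p̂ - p₀)/SE = (0.336 - 0.41)/0.028255 = -2.6190
Critical value: z_0.005 = ±2.576
p-value = 0.0088
Decision: reject H₀ at α = 0.01

Answer: z = -2.6190, reject H₀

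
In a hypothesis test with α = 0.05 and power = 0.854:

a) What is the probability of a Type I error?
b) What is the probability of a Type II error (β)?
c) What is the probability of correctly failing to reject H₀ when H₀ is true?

Answer: a) 0.05, b) 0.146, c) 0.95

Derivation:
a) Type I error probability = α = 0.05
b) Power = P(reject H₀ | H₁ true) = 1 - β = 0.854, so Type II error probability = β = 1 - Power = 0.146
c) P(fail to reject H₀ | H₀ true) = 1 - α = 0.95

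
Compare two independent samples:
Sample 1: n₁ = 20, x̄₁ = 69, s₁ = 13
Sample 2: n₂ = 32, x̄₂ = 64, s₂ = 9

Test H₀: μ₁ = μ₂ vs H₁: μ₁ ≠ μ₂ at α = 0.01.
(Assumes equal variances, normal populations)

Answer: t = 1.6397, fail to reject H₀

Derivation:
Pooled variance: s²_p = [19×13² + 31×9²]/(50) = 114.4400
s_p = 10.6977
SE = s_p×√(1/n₁ + 1/n₂) = 10.6977×√(1/20 + 1/32) = 3.0493
t = (x̄₁ - x̄₂)/SE = (69 - 64)/3.0493 = 1.6397
df = 50, t-critical = ±2.678
Decision: fail to reject H₀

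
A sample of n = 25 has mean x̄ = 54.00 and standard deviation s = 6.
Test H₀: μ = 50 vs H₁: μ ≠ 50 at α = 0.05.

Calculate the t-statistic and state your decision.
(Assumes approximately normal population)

df = n - 1 = 24
SE = s/√n = 6/√25 = 1.2000
t = (x̄ - μ₀)/SE = (54.00 - 50)/1.2000 = 3.3333
Critical value: t_{0.025,24} = ±2.064
p-value ≈ 0.0028
Decision: reject H₀

Answer: t = 3.3333, reject H₀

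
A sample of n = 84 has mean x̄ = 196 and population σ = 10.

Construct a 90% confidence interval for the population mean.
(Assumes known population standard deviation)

Answer: (194.2051, 197.7949)

Derivation:
Confidence level: 90%, α = 0.1
z_0.05 = 1.645
SE = σ/√n = 10/√84 = 1.0911
Margin of error = 1.645 × 1.0911 = 1.7949
CI: x̄ ± margin = 196 ± 1.7949
CI: (194.2051, 197.7949)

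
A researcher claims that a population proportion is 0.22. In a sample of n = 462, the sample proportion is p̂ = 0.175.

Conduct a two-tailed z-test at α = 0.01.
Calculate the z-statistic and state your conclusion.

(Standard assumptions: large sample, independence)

H₀: p = 0.22, H₁: p ≠ 0.22
Standard error: SE = √(p₀(1-p₀)/n) = √(0.22×0.78/462) = 0.019272
z-statistic: z = (p̂ - p₀)/SE = (0.175 - 0.22)/0.019272 = -2.3350
Critical value: z_0.005 = ±2.576
p-value = 0.0195
Decision: fail to reject H₀ at α = 0.01

Answer: z = -2.3350, fail to reject H₀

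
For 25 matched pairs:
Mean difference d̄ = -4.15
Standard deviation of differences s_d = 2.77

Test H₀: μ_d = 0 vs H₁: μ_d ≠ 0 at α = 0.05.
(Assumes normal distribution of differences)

df = n - 1 = 24
SE = s_d/√n = 2.77/√25 = 0.5540
t = d̄/SE = -4.15/0.5540 = -7.4910
Critical value: t_{0.025,24} = ±2.064
p-value < 0.0001
Decision: reject H₀

Answer: t = -7.4910, reject H₀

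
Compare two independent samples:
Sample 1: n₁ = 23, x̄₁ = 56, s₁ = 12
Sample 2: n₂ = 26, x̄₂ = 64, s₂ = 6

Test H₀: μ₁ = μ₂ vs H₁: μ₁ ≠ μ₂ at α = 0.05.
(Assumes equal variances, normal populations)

Answer: t = -3.0040, reject H₀

Derivation:
Pooled variance: s²_p = [22×12² + 25×6²]/(47) = 86.5532
s_p = 9.3034
SE = s_p×√(1/n₁ + 1/n₂) = 9.3034×√(1/23 + 1/26) = 2.6631
t = (x̄₁ - x̄₂)/SE = (56 - 64)/2.6631 = -3.0040
df = 47, t-critical = ±2.012
Decision: reject H₀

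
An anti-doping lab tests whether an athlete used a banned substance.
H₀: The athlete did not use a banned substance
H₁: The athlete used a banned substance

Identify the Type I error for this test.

Type I error: rejecting H₀ when it is actually true (false positive).
Type II error: failing to reject H₀ when H₁ is actually true (false negative).

Answer: Falsely accusing a clean athlete of doping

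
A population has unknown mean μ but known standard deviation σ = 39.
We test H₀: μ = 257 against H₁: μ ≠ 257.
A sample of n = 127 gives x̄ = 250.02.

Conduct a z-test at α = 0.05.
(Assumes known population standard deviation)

Standard error: SE = σ/√n = 39/√127 = 3.4607
z-statistic: z = (x̄ - μ₀)/SE = (250.02 - 257)/3.4607 = -2.0169
Critical value: ±1.960
p-value = 0.0437
Decision: reject H₀

Answer: z = -2.0169, reject H₀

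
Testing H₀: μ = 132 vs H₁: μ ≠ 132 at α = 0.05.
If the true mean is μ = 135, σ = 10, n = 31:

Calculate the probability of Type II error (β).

Answer: β ≈ 0.6138

Derivation:
SE = σ/√n = 10/√31 = 1.7961
Critical values: μ₀ ± z_0.025×SE = 132 ± 1.960×1.7961
Acceptance region: (128.4796, 135.5204)
Under H₁ (μ = 135): z_high = (135.5204 - 135)/1.7961 = 0.2897, z_low = (128.4796 - 135)/1.7961 = -3.6303
β = P(not reject | H₁) = Φ(0.2897) - Φ(-3.6303) ≈ 0.6138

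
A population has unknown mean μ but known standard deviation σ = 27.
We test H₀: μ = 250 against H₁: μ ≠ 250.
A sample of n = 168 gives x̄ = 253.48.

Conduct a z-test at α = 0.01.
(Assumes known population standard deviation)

Answer: z = 1.6706, fail to reject H₀

Derivation:
Standard error: SE = σ/√n = 27/√168 = 2.0831
z-statistic: z = (x̄ - μ₀)/SE = (253.48 - 250)/2.0831 = 1.6706
Critical value: ±2.576
p-value = 0.0948
Decision: fail to reject H₀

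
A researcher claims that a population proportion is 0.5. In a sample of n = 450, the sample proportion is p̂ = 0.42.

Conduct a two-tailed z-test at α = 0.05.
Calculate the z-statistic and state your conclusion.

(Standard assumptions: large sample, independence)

H₀: p = 0.5, H₁: p ≠ 0.5
Standard error: SE = √(p₀(1-p₀)/n) = √(0.5×0.5/450) = 0.023570
z-statistic: z = (p̂ - p₀)/SE = (0.42 - 0.5)/0.023570 = -3.3941
Critical value: z_0.025 = ±1.960
p-value = 0.0007
Decision: reject H₀ at α = 0.05

Answer: z = -3.3941, reject H₀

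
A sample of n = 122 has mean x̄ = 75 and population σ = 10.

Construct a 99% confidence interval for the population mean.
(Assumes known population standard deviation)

Answer: (72.6677, 77.3323)

Derivation:
Confidence level: 99%, α = 0.01
z_0.005 = 2.576
SE = σ/√n = 10/√122 = 0.9054
Margin of error = 2.576 × 0.9054 = 2.3323
CI: x̄ ± margin = 75 ± 2.3323
CI: (72.6677, 77.3323)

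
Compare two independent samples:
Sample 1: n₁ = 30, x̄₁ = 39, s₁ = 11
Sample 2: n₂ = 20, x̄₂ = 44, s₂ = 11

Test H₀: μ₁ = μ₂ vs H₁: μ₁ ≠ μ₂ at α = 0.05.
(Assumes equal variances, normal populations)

Answer: t = -1.5746, fail to reject H₀

Derivation:
Pooled variance: s²_p = [29×11² + 19×11²]/(48) = 121.0000
s_p = 11.0000
SE = s_p×√(1/n₁ + 1/n₂) = 11.0000×√(1/30 + 1/20) = 3.1754
t = (x̄₁ - x̄₂)/SE = (39 - 44)/3.1754 = -1.5746
df = 48, t-critical = ±2.011
Decision: fail to reject H₀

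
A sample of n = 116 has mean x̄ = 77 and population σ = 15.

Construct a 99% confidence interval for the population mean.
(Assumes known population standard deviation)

Answer: (73.4124, 80.5876)

Derivation:
Confidence level: 99%, α = 0.01
z_0.005 = 2.576
SE = σ/√n = 15/√116 = 1.3927
Margin of error = 2.576 × 1.3927 = 3.5876
CI: x̄ ± margin = 77 ± 3.5876
CI: (73.4124, 80.5876)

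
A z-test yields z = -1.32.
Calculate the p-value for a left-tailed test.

For z = -1.32:
p = P(Z < -1.32) = Φ(-1.32) = 0.0934

Answer: p-value ≈ 0.0934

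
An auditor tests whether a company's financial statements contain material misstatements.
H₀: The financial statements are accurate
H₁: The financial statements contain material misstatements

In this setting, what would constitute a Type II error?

Answer: Failing to detect material misstatements that are actually present

Derivation:
Type I error: rejecting H₀ when it is actually true (false positive).
Type II error: failing to reject H₀ when H₁ is actually true (false negative).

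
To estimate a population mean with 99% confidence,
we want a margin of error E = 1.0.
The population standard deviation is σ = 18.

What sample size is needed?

Answer: n = 2150

Derivation:
z_0.005 = 2.576
n = (z×σ/E)² = (2.576×18/1.0)²
n = 2149.9914
Round up: n = 2150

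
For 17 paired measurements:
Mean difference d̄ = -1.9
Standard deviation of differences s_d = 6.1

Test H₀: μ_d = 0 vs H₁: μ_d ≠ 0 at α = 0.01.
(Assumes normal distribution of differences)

Answer: t = -1.2842, fail to reject H₀

Derivation:
df = n - 1 = 16
SE = s_d/√n = 6.1/√17 = 1.4795
t = d̄/SE = -1.9/1.4795 = -1.2842
Critical value: t_{0.005,16} = ±2.921
p-value ≈ 0.2174
Decision: fail to reject H₀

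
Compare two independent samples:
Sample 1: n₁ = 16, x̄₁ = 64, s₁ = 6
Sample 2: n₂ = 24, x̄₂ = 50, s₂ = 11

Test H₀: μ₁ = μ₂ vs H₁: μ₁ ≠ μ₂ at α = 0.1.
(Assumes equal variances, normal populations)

Answer: t = 4.6387, reject H₀

Derivation:
Pooled variance: s²_p = [15×6² + 23×11²]/(38) = 87.4474
s_p = 9.3513
SE = s_p×√(1/n₁ + 1/n₂) = 9.3513×√(1/16 + 1/24) = 3.0181
t = (x̄₁ - x̄₂)/SE = (64 - 50)/3.0181 = 4.6387
df = 38, t-critical = ±1.686
Decision: reject H₀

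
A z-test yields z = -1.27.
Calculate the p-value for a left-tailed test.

Answer: p-value ≈ 0.1020

Derivation:
For z = -1.27:
p = P(Z < -1.27) = Φ(-1.27) = 0.1020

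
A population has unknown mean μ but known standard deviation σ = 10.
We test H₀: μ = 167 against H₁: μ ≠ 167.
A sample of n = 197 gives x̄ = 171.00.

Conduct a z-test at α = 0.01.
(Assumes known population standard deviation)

Standard error: SE = σ/√n = 10/√197 = 0.7125
z-statistic: z = (x̄ - μ₀)/SE = (171.00 - 167)/0.7125 = 5.6140
Critical value: ±2.576
p-value < 0.0001
Decision: reject H₀

Answer: z = 5.6140, reject H₀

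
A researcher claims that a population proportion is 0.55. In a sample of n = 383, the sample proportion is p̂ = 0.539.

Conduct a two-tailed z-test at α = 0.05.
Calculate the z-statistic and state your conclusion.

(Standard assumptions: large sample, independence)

Answer: z = -0.4327, fail to reject H₀

Derivation:
H₀: p = 0.55, H₁: p ≠ 0.55
Standard error: SE = √(p₀(1-p₀)/n) = √(0.55×0.45/383) = 0.025421
z-statistic: z = (p̂ - p₀)/SE = (0.539 - 0.55)/0.025421 = -0.4327
Critical value: z_0.025 = ±1.960
p-value = 0.6652
Decision: fail to reject H₀ at α = 0.05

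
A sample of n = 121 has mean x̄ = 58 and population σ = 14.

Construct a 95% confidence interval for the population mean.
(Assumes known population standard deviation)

Answer: (55.5055, 60.4945)

Derivation:
Confidence level: 95%, α = 0.05
z_0.025 = 1.960
SE = σ/√n = 14/√121 = 1.2727
Margin of error = 1.960 × 1.2727 = 2.4945
CI: x̄ ± margin = 58 ± 2.4945
CI: (55.5055, 60.4945)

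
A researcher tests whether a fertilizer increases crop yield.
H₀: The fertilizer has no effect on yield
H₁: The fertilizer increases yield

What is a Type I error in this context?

A Type I error (probability α) occurs when we reject a true H₀.
A Type II error (probability β) occurs when we fail to reject a false H₀.

Answer: Concluding the fertilizer works when it doesn't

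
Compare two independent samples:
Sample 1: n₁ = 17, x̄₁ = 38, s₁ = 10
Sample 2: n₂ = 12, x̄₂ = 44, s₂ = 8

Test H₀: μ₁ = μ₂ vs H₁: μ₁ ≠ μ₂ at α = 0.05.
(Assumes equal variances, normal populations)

Answer: t = -1.7227, fail to reject H₀

Derivation:
Pooled variance: s²_p = [16×10² + 11×8²]/(27) = 85.3333
s_p = 9.2376
SE = s_p×√(1/n₁ + 1/n₂) = 9.2376×√(1/17 + 1/12) = 3.4829
t = (x̄₁ - x̄₂)/SE = (38 - 44)/3.4829 = -1.7227
df = 27, t-critical = ±2.052
Decision: fail to reject H₀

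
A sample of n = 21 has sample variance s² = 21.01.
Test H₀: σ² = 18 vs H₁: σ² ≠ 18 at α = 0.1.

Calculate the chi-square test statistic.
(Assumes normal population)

df = n - 1 = 20
χ² = (n-1)s²/σ₀² = 20×21.01/18 = 23.3444
Critical values: χ²_{0.95,20} = 10.851, χ²_{0.05,20} = 31.410
Rejection region: χ² < 10.851 or χ² > 31.410
Decision: fail to reject H₀

Answer: χ² = 23.3444, fail to reject H₀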